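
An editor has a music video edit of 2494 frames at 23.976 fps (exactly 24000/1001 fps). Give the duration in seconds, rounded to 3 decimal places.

104.021 seconds

Running time = 2494 × 1001/24000 = 1248247/12000 s ≈ 104.021 s.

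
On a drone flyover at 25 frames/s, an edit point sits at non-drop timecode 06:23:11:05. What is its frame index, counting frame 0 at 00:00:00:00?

frame 574780

Total seconds to the label: (6 × 3600 + 23 × 60 + 11) = 22991.
Frame index = 22991 × 25 + 5 = 574780.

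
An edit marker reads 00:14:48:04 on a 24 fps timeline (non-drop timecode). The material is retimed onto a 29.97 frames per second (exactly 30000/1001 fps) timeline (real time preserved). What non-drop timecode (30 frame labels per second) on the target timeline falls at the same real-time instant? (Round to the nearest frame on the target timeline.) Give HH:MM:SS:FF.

Source frame index: (0×3600 + 14×60 + 48) × 24 + 4 = 21316.
Real time: 21316 / (24) = 5329/6 s.
Target frame: (5329/6) × (30000/1001) = 26645000/1001 ≈ 26618.382 → 26618.
At 30 labels/s: frame 26618 → 00:14:47:08.

00:14:47:08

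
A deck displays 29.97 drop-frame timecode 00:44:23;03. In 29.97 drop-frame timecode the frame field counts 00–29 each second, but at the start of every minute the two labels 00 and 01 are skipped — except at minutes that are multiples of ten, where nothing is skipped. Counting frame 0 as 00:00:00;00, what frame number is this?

79813

Complete 10-minute blocks: 4, each 17982 frames → 71928.
Remaining 4 whole minutes in the current block: 1800 + 3 × 1798 = 7194 frames.
Within the current minute: 23 × 30 + 3 − 2 = 691 (labels ;00/;01 skipped at this minute). Total = 71928 + 7194 + 691 = 79813.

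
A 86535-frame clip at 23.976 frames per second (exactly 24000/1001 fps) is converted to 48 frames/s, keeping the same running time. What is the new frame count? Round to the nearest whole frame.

173243 frames

Frames at target rate = 86535 × (48) / (24000/1001) = 17324307/100 ≈ 173243.070.
Nearest whole frame: 173243.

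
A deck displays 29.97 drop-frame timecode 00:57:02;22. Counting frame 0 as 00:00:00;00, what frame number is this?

102578

As if non-drop at 30 labels/s: (0 × 3600 + 57 × 60 + 2) × 30 + 22 = 102682.
Minute boundaries passed: 57; those not divisible by 10: 57 − 5 = 52; dropped labels = 2 × 52 = 104.
Actual frame index = 102682 − 104 = 102578.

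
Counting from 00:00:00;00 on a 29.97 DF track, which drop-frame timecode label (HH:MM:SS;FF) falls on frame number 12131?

00:06:44;23

Ten DF minutes hold 17982 frames, so frame 12131 lies in block 0 (frames 0–17981) with 12131 frames into that block.
The block's first minute is 1800 frames and the rest 1798 each; 12131 frames reaches minute 6, so 0 × 18 + 6 × 2 = 12 labels have been skipped so far.
Adding those back, label number 12131 + 12 = 12143 at 30 labels/s is 404 s + 23 f = 0 h 6 min 44 s frame 23, i.e. 00:06:44;23.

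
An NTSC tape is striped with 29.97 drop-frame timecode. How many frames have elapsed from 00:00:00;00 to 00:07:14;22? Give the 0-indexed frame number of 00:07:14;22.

13028

Complete 10-minute blocks: 0, each 17982 frames → 0.
Remaining 7 whole minutes in the current block: 1800 + 6 × 1798 = 12588 frames.
Within the current minute: 14 × 30 + 22 − 2 = 440 (labels ;00/;01 skipped at this minute). Total = 0 + 12588 + 440 = 13028.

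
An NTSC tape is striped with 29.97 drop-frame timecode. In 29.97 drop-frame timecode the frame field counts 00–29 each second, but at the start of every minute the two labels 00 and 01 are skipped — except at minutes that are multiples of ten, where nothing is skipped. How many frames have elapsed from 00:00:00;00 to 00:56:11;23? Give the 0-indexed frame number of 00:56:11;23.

Complete 10-minute blocks: 5, each 17982 frames → 89910.
Remaining 6 whole minutes in the current block: 1800 + 5 × 1798 = 10790 frames.
Within the current minute: 11 × 30 + 23 − 2 = 351 (labels ;00/;01 skipped at this minute). Total = 89910 + 10790 + 351 = 101051.

101051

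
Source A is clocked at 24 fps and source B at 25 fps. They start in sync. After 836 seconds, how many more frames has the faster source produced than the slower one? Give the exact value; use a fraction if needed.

A emits 24 × 836 = 20064 frames; B emits 25 × 836 = 20900.
Difference = 836 frames; B is ahead of A.

836 frames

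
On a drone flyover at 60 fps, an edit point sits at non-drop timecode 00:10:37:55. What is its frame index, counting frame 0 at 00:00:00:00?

38275

Total seconds to the label: (0 × 3600 + 10 × 60 + 37) = 637.
Frame index = 637 × 60 + 55 = 38275.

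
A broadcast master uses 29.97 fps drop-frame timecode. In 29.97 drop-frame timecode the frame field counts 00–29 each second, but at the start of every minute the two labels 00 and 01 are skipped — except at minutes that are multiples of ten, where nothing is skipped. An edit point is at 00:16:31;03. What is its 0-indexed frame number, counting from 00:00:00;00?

29703

Complete 10-minute blocks: 1, each 17982 frames → 17982.
Remaining 6 whole minutes in the current block: 1800 + 5 × 1798 = 10790 frames.
Within the current minute: 31 × 30 + 3 − 2 = 931 (labels ;00/;01 skipped at this minute). Total = 17982 + 10790 + 931 = 29703.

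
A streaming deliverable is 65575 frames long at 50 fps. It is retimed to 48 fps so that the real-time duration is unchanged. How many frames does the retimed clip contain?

62952 frames

Target frames = source frames × (target rate / source rate) = 65575 × (48)/(50) = 65575 × 24/25 = 62952.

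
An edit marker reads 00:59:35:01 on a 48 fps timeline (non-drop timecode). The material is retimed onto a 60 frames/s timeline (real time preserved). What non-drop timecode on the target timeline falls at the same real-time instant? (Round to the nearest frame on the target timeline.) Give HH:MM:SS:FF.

Source frame index: (0×3600 + 59×60 + 35) × 48 + 1 = 171601.
Real time: 171601 / (48) = 171601/48 s.
Target frame: (171601/48) × (60) = 858005/4 ≈ 214501.250 → 214501.
At 60 labels/s: frame 214501 → 00:59:35:01.

00:59:35:01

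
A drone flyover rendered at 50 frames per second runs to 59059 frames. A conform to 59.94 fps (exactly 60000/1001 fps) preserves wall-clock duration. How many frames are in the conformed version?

Target frames = source frames × (target rate / source rate) = 59059 × (60000/1001)/(50) = 59059 × 1200/1001 = 70800.

70800 frames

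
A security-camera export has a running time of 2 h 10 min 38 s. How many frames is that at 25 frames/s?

195950 frames

2 h 10 min 38 s = 7838 s.
Frames = 7838 × 25 = 195950.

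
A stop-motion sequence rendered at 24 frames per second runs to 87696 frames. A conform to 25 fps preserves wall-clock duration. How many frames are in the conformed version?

Target frames = source frames × (target rate / source rate) = 87696 × (25)/(24) = 87696 × 25/24 = 91350.

91350 frames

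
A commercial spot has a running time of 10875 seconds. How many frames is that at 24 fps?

261000 frames

Frames = 10875 × 24 = 261000.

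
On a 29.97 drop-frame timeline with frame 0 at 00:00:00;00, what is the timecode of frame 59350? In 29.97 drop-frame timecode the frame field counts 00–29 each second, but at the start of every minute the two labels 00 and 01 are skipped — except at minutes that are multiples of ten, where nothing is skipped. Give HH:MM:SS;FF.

00:33:00;10

Each 10-minute DF block holds 10 × 60 × 30 − 9 × 2 = 17982 frames. 59350 ÷ 17982 → 3 full blocks, remainder 5404.
Within the partial block the first minute is 1800 frames and each further minute 1798, so 3 further minute boundaries passed. Total skipped labels = 18 × 3 + 2 × 3 = 60.
Non-drop label index = 59350 + 60 = 59410; at 30 labels/s that is 00:33:00:10, i.e. DF 00:33:00;10.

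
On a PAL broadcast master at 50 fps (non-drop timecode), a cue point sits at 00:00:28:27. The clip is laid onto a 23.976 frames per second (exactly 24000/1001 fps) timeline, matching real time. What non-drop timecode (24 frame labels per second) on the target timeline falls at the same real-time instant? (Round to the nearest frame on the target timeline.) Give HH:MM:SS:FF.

Source frame index: (0×3600 + 0×60 + 28) × 50 + 27 = 1427.
Real time: 1427 / (50) = 1427/50 s.
Target frame: (1427/50) × (24000/1001) = 684960/1001 ≈ 684.276 → 684.
At 24 labels/s: frame 684 → 00:00:28:12.

00:00:28:12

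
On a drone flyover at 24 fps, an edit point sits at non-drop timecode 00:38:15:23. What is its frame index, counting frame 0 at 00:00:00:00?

Total seconds to the label: (0 × 3600 + 38 × 60 + 15) = 2295.
Frame index = 2295 × 24 + 23 = 55103.

55103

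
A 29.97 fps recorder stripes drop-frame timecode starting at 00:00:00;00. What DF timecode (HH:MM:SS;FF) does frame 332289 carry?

Ten DF minutes hold 17982 frames, so frame 332289 lies in block 18 (frames 323676–341657) with 8613 frames into that block.
The block's first minute is 1800 frames and the rest 1798 each; 8613 frames reaches minute 4, so 18 × 18 + 4 × 2 = 332 labels have been skipped so far.
Adding those back, label number 332289 + 332 = 332621 at 30 labels/s is 11087 s + 11 f = 3 h 4 min 47 s frame 11, i.e. 03:04:47;11.

03:04:47;11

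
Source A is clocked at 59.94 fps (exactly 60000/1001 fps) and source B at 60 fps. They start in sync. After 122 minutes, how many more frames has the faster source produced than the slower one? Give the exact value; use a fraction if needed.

439200/1001 frames

122 min = 7320 s.
A emits 60000/1001 × 7320 = 439200000/1001 frames; B emits 60 × 7320 = 439200.
Difference = 439200/1001 frames (≈ 438.7612); B is ahead of A.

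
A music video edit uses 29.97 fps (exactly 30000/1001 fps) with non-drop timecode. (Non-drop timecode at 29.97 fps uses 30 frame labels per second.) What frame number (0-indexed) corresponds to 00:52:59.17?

Total seconds to the label: (0 × 3600 + 52 × 60 + 59) = 3179.
Frame index = 3179 × 30 + 17 = 95387.

frame 95387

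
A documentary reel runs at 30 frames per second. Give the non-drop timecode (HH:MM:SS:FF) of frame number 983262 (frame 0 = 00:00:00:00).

09:06:15:12

983262 ÷ 30 = 32775 full seconds, remainder 12 frames.
32775 s = 9 h 6 min 15 s.
Timecode: 09:06:15:12.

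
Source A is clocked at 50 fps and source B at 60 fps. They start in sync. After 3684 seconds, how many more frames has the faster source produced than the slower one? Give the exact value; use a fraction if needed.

A emits 50 × 3684 = 184200 frames; B emits 60 × 3684 = 221040.
Difference = 36840 frames; B is ahead of A.

36840 frames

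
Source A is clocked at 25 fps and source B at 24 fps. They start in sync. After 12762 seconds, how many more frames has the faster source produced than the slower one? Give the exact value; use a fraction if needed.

A emits 25 × 12762 = 319050 frames; B emits 24 × 12762 = 306288.
Difference = 12762 frames; B is behind A.

12762 frames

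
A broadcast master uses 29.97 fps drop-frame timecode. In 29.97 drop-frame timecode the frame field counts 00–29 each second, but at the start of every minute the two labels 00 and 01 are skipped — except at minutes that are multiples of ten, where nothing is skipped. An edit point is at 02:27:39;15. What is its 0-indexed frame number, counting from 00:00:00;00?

Complete 10-minute blocks: 14, each 17982 frames → 251748.
Remaining 7 whole minutes in the current block: 1800 + 6 × 1798 = 12588 frames.
Within the current minute: 39 × 30 + 15 − 2 = 1183 (labels ;00/;01 skipped at this minute). Total = 251748 + 12588 + 1183 = 265519.

265519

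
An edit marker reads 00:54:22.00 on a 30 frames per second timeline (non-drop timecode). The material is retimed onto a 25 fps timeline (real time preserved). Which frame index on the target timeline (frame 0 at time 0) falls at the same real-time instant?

frame 81550

Source frame index: (0×3600 + 54×60 + 22) × 30 + 0 = 97860.
Real time: 97860 / (30) = 3262 s.
Target frame: (3262) × (25) = 81550.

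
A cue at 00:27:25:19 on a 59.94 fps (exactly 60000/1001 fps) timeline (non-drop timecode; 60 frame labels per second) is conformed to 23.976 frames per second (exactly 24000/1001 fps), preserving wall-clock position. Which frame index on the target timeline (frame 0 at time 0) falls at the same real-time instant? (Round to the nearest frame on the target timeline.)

frame 39488

Source frame index: (0×3600 + 27×60 + 25) × 60 + 19 = 98719.
Real time: 98719 / (60000/1001) = 98817719/60000 s.
Target frame: (98817719/60000) × (24000/1001) = 197438/5 ≈ 39487.600 → 39488.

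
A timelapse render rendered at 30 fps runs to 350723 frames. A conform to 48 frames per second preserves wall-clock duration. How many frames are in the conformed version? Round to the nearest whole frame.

561157 frames

Frames at target rate = 350723 × (48) / (30) = 2805784/5 ≈ 561156.800.
Nearest whole frame: 561157.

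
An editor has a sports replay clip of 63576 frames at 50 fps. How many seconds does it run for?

1271.52 seconds

Running time = 63576 / (50) = 1271.52 s.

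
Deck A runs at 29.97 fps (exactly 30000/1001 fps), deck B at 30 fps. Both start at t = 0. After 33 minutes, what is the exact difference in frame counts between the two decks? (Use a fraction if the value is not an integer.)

33 min = 1980 s.
A emits 30000/1001 × 1980 = 5400000/91 frames; B emits 30 × 1980 = 59400.
Difference = 5400/91 frames (≈ 59.3407); B is ahead of A.

5400/91 frames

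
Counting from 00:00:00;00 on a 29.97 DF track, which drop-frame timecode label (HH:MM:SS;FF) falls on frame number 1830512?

Each 10-minute DF block holds 10 × 60 × 30 − 9 × 2 = 17982 frames. 1830512 ÷ 17982 → 101 full blocks, remainder 14330.
Within the partial block the first minute is 1800 frames and each further minute 1798, so 7 further minute boundaries passed. Total skipped labels = 18 × 101 + 2 × 7 = 1832.
Non-drop label index = 1830512 + 1832 = 1832344; at 30 labels/s that is 16:57:58:04, i.e. DF 16:57:58;04.

16:57:58;04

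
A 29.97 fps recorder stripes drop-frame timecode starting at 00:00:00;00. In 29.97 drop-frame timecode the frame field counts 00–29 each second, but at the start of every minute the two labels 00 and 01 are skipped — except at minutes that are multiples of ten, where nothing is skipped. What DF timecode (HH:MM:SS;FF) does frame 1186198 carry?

Each 10-minute DF block holds 10 × 60 × 30 − 9 × 2 = 17982 frames. 1186198 ÷ 17982 → 65 full blocks, remainder 17368.
Within the partial block the first minute is 1800 frames and each further minute 1798, so 9 further minute boundaries passed. Total skipped labels = 18 × 65 + 2 × 9 = 1188.
Non-drop label index = 1186198 + 1188 = 1187386; at 30 labels/s that is 10:59:39:16, i.e. DF 10:59:39;16.

10:59:39;16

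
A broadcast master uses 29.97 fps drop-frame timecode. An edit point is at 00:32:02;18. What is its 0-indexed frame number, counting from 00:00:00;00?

57620

As if non-drop at 30 labels/s: (0 × 3600 + 32 × 60 + 2) × 30 + 18 = 57678.
Minute boundaries passed: 32; those not divisible by 10: 32 − 3 = 29; dropped labels = 2 × 29 = 58.
Actual frame index = 57678 − 58 = 57620.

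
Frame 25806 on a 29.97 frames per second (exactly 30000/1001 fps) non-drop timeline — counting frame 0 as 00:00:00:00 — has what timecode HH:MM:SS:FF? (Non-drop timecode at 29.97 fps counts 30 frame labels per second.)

00:14:20:06

25806 ÷ 30 = 860 full seconds, remainder 6 frames.
860 s = 0 h 14 min 20 s.
Timecode: 00:14:20:06.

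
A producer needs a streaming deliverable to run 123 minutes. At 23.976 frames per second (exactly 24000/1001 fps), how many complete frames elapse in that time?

176943 frames

123 min = 7380 s.
Frames = 7380 × 24000/1001 = 177120000/1001 ≈ 176943.0569.
Complete frames: 176943.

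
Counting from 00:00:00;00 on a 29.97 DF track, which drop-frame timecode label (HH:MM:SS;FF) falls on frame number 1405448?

Each 10-minute DF block holds 10 × 60 × 30 − 9 × 2 = 17982 frames. 1405448 ÷ 17982 → 78 full blocks, remainder 2852.
Within the partial block the first minute is 1800 frames and each further minute 1798, so 1 further minute boundary passed. Total skipped labels = 18 × 78 + 2 × 1 = 1406.
Non-drop label index = 1405448 + 1406 = 1406854; at 30 labels/s that is 13:01:35:04, i.e. DF 13:01:35;04.

13:01:35;04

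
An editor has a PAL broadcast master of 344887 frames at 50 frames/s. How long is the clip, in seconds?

Running time = 344887 / (50) = 6897.74 s.

6897.74 seconds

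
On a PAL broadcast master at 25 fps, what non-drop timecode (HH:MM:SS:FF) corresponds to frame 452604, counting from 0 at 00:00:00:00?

05:01:44:04

452604 ÷ 25 = 18104 full seconds, remainder 4 frames.
18104 s = 5 h 1 min 44 s.
Timecode: 05:01:44:04.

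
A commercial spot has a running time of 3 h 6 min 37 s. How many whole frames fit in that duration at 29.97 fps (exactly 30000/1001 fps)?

335574 frames

3 h 6 min 37 s = 11197 s.
Frames = 11197 × 30000/1001 = 335910000/1001 ≈ 335574.4256.
Complete frames: 335574.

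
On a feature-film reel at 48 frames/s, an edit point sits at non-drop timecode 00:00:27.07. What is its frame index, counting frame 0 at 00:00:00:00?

frame 1303

Total seconds to the label: (0 × 3600 + 0 × 60 + 27) = 27.
Frame index = 27 × 48 + 7 = 1303.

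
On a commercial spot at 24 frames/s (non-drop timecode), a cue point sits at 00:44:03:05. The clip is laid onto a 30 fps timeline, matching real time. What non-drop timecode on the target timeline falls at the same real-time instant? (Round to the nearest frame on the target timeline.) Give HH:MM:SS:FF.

00:44:03:06

Source frame index: (0×3600 + 44×60 + 3) × 24 + 5 = 63437.
Real time: 63437 / (24) = 63437/24 s.
Target frame: (63437/24) × (30) = 317185/4 ≈ 79296.250 → 79296.
At 30 labels/s: frame 79296 → 00:44:03:06.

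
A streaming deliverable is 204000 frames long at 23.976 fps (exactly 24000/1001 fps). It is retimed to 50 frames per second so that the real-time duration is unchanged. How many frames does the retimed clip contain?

Target frames = source frames × (target rate / source rate) = 204000 × (50)/(24000/1001) = 204000 × 1001/480 = 425425.

425425 frames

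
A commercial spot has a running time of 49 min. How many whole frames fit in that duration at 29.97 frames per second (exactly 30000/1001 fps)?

49 min = 2940 s.
Frames = 2940 × 30000/1001 = 12600000/143 ≈ 88111.8881.
Complete frames: 88111.

88111 frames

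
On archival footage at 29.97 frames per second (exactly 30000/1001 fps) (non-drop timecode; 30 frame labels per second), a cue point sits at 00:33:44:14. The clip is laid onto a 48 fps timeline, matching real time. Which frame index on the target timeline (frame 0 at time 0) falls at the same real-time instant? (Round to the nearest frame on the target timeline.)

frame 97272

Source frame index: (0×3600 + 33×60 + 44) × 30 + 14 = 60734.
Real time: 60734 / (30000/1001) = 30397367/15000 s.
Target frame: (30397367/15000) × (48) = 60794734/625 ≈ 97271.574 → 97272.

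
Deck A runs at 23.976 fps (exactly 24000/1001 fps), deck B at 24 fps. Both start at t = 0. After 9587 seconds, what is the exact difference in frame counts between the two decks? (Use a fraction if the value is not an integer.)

A emits 24000/1001 × 9587 = 230088000/1001 frames; B emits 24 × 9587 = 230088.
Difference = 230088/1001 frames (≈ 229.8581); B is ahead of A.

230088/1001 frames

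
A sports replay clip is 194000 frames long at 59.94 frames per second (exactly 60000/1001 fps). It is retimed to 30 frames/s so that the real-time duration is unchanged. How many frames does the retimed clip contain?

Target frames = source frames × (target rate / source rate) = 194000 × (30)/(60000/1001) = 194000 × 1001/2000 = 97097.

97097 frames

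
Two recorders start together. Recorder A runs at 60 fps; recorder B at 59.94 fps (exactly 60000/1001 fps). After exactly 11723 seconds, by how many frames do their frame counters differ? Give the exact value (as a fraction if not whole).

A emits 60 × 11723 = 703380 frames; B emits 60000/1001 × 11723 = 703380000/1001.
Difference = 703380/1001 frames (≈ 702.6773); B is behind A.

703380/1001 frames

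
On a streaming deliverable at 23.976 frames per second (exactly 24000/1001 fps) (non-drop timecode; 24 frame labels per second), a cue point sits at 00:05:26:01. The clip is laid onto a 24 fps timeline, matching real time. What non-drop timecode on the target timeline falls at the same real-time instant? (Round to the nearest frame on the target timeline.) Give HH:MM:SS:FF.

Source frame index: (0×3600 + 5×60 + 26) × 24 + 1 = 7825.
Real time: 7825 / (24000/1001) = 313313/960 s.
Target frame: (313313/960) × (24) = 313313/40 ≈ 7832.825 → 7833.
At 24 labels/s: frame 7833 → 00:05:26:09.

00:05:26:09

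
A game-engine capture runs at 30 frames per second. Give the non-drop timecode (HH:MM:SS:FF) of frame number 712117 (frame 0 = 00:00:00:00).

712117 ÷ 30 = 23737 full seconds, remainder 7 frames.
23737 s = 6 h 35 min 37 s.
Timecode: 06:35:37:07.

06:35:37:07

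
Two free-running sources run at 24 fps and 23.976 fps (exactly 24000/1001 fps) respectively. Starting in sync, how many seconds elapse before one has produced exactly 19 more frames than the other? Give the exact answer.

The gap grows by |24000/1001 − 24| = 24/1001 frames per second.
Time for a 19-frame gap: 19 ÷ (24/1001) = 19019/24 s.

19019/24 seconds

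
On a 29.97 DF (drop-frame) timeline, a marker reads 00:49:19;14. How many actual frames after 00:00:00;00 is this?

88694

As if non-drop at 30 labels/s: (0 × 3600 + 49 × 60 + 19) × 30 + 14 = 88784.
Minute boundaries passed: 49; those not divisible by 10: 49 − 4 = 45; dropped labels = 2 × 45 = 90.
Actual frame index = 88784 − 90 = 88694.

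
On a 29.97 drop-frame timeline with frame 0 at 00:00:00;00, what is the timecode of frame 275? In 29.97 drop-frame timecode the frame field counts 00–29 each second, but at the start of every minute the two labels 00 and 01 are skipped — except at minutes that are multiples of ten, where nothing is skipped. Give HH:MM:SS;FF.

00:00:09;05

Ten DF minutes hold 17982 frames, so frame 275 lies in block 0 (frames 0–17981) with 275 frames into that block.
The block's first minute is 1800 frames and the rest 1798 each; 275 frames reaches minute 0, so 0 × 18 + 0 × 2 = 0 labels have been skipped so far.
Adding those back, label number 275 + 0 = 275 at 30 labels/s is 9 s + 5 f = 0 h 0 min 9 s frame 5, i.e. 00:00:09;05.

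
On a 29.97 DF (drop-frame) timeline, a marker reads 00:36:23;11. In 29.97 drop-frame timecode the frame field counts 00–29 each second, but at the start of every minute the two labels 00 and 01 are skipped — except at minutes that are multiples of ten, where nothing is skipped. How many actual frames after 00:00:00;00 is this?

65435

Complete 10-minute blocks: 3, each 17982 frames → 53946.
Remaining 6 whole minutes in the current block: 1800 + 5 × 1798 = 10790 frames.
Within the current minute: 23 × 30 + 11 − 2 = 699 (labels ;00/;01 skipped at this minute). Total = 53946 + 10790 + 699 = 65435.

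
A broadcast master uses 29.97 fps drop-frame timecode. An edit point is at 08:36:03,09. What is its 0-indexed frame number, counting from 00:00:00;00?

As if non-drop at 30 labels/s: (8 × 3600 + 36 × 60 + 3) × 30 + 9 = 928899.
Minute boundaries passed: 516; those not divisible by 10: 516 − 51 = 465; dropped labels = 2 × 465 = 930.
Actual frame index = 928899 − 930 = 927969.

927969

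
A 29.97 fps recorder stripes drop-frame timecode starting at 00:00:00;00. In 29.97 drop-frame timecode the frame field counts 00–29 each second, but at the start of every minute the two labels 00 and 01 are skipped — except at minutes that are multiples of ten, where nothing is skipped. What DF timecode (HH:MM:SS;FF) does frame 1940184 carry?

17:58:57;16

Each 10-minute DF block holds 10 × 60 × 30 − 9 × 2 = 17982 frames. 1940184 ÷ 17982 → 107 full blocks, remainder 16110.
Within the partial block the first minute is 1800 frames and each further minute 1798, so 8 further minute boundaries passed. Total skipped labels = 18 × 107 + 2 × 8 = 1942.
Non-drop label index = 1940184 + 1942 = 1942126; at 30 labels/s that is 17:58:57:16, i.e. DF 17:58:57;16.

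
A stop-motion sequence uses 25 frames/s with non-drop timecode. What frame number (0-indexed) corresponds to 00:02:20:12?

Total seconds to the label: (0 × 3600 + 2 × 60 + 20) = 140.
Frame index = 140 × 25 + 12 = 3512.

frame 3512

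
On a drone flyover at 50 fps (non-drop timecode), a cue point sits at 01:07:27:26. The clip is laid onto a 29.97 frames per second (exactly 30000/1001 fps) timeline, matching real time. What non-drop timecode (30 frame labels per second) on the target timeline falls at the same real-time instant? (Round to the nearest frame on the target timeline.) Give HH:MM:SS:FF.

01:07:23:14

Source frame index: (1×3600 + 7×60 + 27) × 50 + 26 = 202376.
Real time: 202376 / (50) = 101188/25 s.
Target frame: (101188/25) × (30000/1001) = 121425600/1001 ≈ 121304.296 → 121304.
At 30 labels/s: frame 121304 → 01:07:23:14.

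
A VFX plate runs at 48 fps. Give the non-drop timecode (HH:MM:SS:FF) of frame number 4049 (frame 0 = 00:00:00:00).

00:01:24:17

4049 ÷ 48 = 84 full seconds, remainder 17 frames.
84 s = 0 h 1 min 24 s.
Timecode: 00:01:24:17.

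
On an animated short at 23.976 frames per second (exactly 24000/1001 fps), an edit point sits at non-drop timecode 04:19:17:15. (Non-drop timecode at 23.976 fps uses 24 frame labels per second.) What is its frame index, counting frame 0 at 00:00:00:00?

Total seconds to the label: (4 × 3600 + 19 × 60 + 17) = 15557.
Frame index = 15557 × 24 + 15 = 373383.

frame 373383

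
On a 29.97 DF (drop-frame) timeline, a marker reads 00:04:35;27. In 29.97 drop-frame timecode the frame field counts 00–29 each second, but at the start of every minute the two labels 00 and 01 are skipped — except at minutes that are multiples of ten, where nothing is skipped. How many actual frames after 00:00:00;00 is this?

8269

Complete 10-minute blocks: 0, each 17982 frames → 0.
Remaining 4 whole minutes in the current block: 1800 + 3 × 1798 = 7194 frames.
Within the current minute: 35 × 30 + 27 − 2 = 1075 (labels ;00/;01 skipped at this minute). Total = 0 + 7194 + 1075 = 8269.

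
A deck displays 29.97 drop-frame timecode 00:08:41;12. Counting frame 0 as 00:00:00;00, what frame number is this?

15626

As if non-drop at 30 labels/s: (0 × 3600 + 8 × 60 + 41) × 30 + 12 = 15642.
Minute boundaries passed: 8; those not divisible by 10: 8 − 0 = 8; dropped labels = 2 × 8 = 16.
Actual frame index = 15642 − 16 = 15626.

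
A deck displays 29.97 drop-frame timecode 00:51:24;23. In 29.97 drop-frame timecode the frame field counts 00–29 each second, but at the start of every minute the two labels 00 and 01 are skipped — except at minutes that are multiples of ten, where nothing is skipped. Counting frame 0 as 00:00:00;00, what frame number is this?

92451

As if non-drop at 30 labels/s: (0 × 3600 + 51 × 60 + 24) × 30 + 23 = 92543.
Minute boundaries passed: 51; those not divisible by 10: 51 − 5 = 46; dropped labels = 2 × 46 = 92.
Actual frame index = 92543 − 92 = 92451.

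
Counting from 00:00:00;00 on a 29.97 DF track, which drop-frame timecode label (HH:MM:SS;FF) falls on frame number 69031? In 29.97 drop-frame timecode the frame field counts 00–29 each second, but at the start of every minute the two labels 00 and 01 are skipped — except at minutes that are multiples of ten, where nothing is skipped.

00:38:23;11

Ten DF minutes hold 17982 frames, so frame 69031 lies in block 3 (frames 53946–71927) with 15085 frames into that block.
The block's first minute is 1800 frames and the rest 1798 each; 15085 frames reaches minute 8, so 3 × 18 + 8 × 2 = 70 labels have been skipped so far.
Adding those back, label number 69031 + 70 = 69101 at 30 labels/s is 2303 s + 11 f = 0 h 38 min 23 s frame 11, i.e. 00:38:23;11.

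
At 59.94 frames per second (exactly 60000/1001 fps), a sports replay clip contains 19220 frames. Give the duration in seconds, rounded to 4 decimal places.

Running time = 19220 × 1001/60000 = 961961/3000 s ≈ 320.6537 s.

320.6537 seconds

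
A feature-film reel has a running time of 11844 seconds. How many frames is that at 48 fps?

Frames = 11844 × 48 = 568512.

568512 frames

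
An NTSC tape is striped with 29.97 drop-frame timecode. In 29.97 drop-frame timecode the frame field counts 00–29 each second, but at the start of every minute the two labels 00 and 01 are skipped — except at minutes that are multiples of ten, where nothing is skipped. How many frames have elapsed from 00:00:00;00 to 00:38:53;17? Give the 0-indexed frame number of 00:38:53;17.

69937

Complete 10-minute blocks: 3, each 17982 frames → 53946.
Remaining 8 whole minutes in the current block: 1800 + 7 × 1798 = 14386 frames.
Within the current minute: 53 × 30 + 17 − 2 = 1605 (labels ;00/;01 skipped at this minute). Total = 53946 + 14386 + 1605 = 69937.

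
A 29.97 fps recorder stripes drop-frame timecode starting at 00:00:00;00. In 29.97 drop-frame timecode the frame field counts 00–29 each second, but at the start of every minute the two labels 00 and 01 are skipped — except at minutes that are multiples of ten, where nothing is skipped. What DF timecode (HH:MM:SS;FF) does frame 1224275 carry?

11:20:49;29

Each 10-minute DF block holds 10 × 60 × 30 − 9 × 2 = 17982 frames. 1224275 ÷ 17982 → 68 full blocks, remainder 1499.
Within the partial block the first minute is 1800 frames and each further minute 1798, so 0 further minute boundaries passed. Total skipped labels = 18 × 68 + 2 × 0 = 1224.
Non-drop label index = 1224275 + 1224 = 1225499; at 30 labels/s that is 11:20:49:29, i.e. DF 11:20:49;29.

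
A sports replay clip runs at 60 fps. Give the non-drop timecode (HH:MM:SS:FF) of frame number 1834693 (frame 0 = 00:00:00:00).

08:29:38:13

1834693 ÷ 60 = 30578 full seconds, remainder 13 frames.
30578 s = 8 h 29 min 38 s.
Timecode: 08:29:38:13.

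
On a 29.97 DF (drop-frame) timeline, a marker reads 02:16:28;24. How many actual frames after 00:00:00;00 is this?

245418

As if non-drop at 30 labels/s: (2 × 3600 + 16 × 60 + 28) × 30 + 24 = 245664.
Minute boundaries passed: 136; those not divisible by 10: 136 − 13 = 123; dropped labels = 2 × 123 = 246.
Actual frame index = 245664 − 246 = 245418.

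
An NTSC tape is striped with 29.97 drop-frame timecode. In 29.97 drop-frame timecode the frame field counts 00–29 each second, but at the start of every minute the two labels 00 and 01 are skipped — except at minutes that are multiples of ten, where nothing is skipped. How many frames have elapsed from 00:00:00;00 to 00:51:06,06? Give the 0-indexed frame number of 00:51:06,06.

Complete 10-minute blocks: 5, each 17982 frames → 89910.
Remaining 1 whole minute in the current block: 1800 + 0 × 1798 = 1800 frames.
Within the current minute: 6 × 30 + 6 − 2 = 184 (labels ;00/;01 skipped at this minute). Total = 89910 + 1800 + 184 = 91894.

91894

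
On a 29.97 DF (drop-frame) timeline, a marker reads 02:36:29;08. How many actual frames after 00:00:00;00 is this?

281396

Complete 10-minute blocks: 15, each 17982 frames → 269730.
Remaining 6 whole minutes in the current block: 1800 + 5 × 1798 = 10790 frames.
Within the current minute: 29 × 30 + 8 − 2 = 876 (labels ;00/;01 skipped at this minute). Total = 269730 + 10790 + 876 = 281396.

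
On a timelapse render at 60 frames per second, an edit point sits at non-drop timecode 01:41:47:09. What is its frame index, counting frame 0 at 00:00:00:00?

Total seconds to the label: (1 × 3600 + 41 × 60 + 47) = 6107.
Frame index = 6107 × 60 + 9 = 366429.

366429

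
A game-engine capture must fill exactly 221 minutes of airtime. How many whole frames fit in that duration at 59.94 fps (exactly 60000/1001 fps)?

221 min = 13260 s.
Frames = 13260 × 60000/1001 = 61200000/77 ≈ 794805.1948.
Complete frames: 794805.

794805 frames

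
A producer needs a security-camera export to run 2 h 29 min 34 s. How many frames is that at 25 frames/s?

2 h 29 min 34 s = 8974 s.
Frames = 8974 × 25 = 224350.

224350 frames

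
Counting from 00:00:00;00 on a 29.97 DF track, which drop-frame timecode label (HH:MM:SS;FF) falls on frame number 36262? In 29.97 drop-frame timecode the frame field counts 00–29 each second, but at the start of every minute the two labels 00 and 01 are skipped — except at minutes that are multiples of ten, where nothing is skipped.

00:20:09;28

Each 10-minute DF block holds 10 × 60 × 30 − 9 × 2 = 17982 frames. 36262 ÷ 17982 → 2 full blocks, remainder 298.
Within the partial block the first minute is 1800 frames and each further minute 1798, so 0 further minute boundaries passed. Total skipped labels = 18 × 2 + 2 × 0 = 36.
Non-drop label index = 36262 + 36 = 36298; at 30 labels/s that is 00:20:09:28, i.e. DF 00:20:09;28.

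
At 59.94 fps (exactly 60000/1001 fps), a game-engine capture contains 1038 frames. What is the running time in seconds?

Running time = 1038 / (60000/1001) = 17.3173 s.

17.3173 seconds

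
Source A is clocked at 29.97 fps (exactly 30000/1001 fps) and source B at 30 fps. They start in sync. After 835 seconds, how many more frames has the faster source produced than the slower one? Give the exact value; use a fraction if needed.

A emits 30000/1001 × 835 = 25050000/1001 frames; B emits 30 × 835 = 25050.
Difference = 25050/1001 frames (≈ 25.0250); B is ahead of A.

25050/1001 frames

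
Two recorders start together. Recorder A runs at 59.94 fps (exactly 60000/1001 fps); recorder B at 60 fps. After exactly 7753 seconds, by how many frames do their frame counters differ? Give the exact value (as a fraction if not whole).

A emits 60000/1001 × 7753 = 465180000/1001 frames; B emits 60 × 7753 = 465180.
Difference = 465180/1001 frames (≈ 464.7153); B is ahead of A.

465180/1001 frames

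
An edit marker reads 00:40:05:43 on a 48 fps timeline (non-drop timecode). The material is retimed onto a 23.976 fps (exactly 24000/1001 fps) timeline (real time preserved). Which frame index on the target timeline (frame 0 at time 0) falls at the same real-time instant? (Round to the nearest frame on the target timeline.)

frame 57684

Source frame index: (0×3600 + 40×60 + 5) × 48 + 43 = 115483.
Real time: 115483 / (48) = 115483/48 s.
Target frame: (115483/48) × (24000/1001) = 57741500/1001 ≈ 57683.816 → 57684.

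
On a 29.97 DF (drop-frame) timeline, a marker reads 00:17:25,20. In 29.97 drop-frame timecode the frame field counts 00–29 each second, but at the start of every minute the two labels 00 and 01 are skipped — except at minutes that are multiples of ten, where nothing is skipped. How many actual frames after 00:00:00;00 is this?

31338

As if non-drop at 30 labels/s: (0 × 3600 + 17 × 60 + 25) × 30 + 20 = 31370.
Minute boundaries passed: 17; those not divisible by 10: 17 − 1 = 16; dropped labels = 2 × 16 = 32.
Actual frame index = 31370 − 32 = 31338.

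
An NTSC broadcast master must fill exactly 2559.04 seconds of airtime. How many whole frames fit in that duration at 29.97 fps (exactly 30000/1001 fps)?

76694 frames

Frames = 2559.04 × 30000/1001 = 6979200/91 ≈ 76694.5055.
Complete frames: 76694.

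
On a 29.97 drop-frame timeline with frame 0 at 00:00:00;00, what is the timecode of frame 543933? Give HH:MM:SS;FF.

05:02:29;07

Each 10-minute DF block holds 10 × 60 × 30 − 9 × 2 = 17982 frames. 543933 ÷ 17982 → 30 full blocks, remainder 4473.
Within the partial block the first minute is 1800 frames and each further minute 1798, so 2 further minute boundaries passed. Total skipped labels = 18 × 30 + 2 × 2 = 544.
Non-drop label index = 543933 + 544 = 544477; at 30 labels/s that is 05:02:29:07, i.e. DF 05:02:29;07.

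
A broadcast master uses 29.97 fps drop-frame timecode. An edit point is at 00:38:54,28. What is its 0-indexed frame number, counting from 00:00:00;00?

69978

Complete 10-minute blocks: 3, each 17982 frames → 53946.
Remaining 8 whole minutes in the current block: 1800 + 7 × 1798 = 14386 frames.
Within the current minute: 54 × 30 + 28 − 2 = 1646 (labels ;00/;01 skipped at this minute). Total = 53946 + 14386 + 1646 = 69978.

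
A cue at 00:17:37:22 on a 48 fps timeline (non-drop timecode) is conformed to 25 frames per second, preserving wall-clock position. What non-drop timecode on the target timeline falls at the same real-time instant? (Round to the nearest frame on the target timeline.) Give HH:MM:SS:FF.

00:17:37:11

Source frame index: (0×3600 + 17×60 + 37) × 48 + 22 = 50758.
Real time: 50758 / (48) = 25379/24 s.
Target frame: (25379/24) × (25) = 634475/24 ≈ 26436.458 → 26436.
At 25 labels/s: frame 26436 → 00:17:37:11.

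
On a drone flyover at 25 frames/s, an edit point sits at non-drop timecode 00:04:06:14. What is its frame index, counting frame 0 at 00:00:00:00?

frame 6164

Total seconds to the label: (0 × 3600 + 4 × 60 + 6) = 246.
Frame index = 246 × 25 + 14 = 6164.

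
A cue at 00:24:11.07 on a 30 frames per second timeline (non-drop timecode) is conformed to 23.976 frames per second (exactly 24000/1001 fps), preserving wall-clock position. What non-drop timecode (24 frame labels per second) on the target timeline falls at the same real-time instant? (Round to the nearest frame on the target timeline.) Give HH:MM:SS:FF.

Source frame index: (0×3600 + 24×60 + 11) × 30 + 7 = 43537.
Real time: 43537 / (30) = 43537/30 s.
Target frame: (43537/30) × (24000/1001) = 2679200/77 ≈ 34794.805 → 34795.
At 24 labels/s: frame 34795 → 00:24:09:19.

00:24:09:19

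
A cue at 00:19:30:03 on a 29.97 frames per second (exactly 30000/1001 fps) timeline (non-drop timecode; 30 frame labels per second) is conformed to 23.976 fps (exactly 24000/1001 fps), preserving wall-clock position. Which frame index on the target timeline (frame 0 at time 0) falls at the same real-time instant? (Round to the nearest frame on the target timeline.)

frame 28082

Source frame index: (0×3600 + 19×60 + 30) × 30 + 3 = 35103.
Real time: 35103 / (30000/1001) = 11712701/10000 s.
Target frame: (11712701/10000) × (24000/1001) = 140412/5 ≈ 28082.400 → 28082.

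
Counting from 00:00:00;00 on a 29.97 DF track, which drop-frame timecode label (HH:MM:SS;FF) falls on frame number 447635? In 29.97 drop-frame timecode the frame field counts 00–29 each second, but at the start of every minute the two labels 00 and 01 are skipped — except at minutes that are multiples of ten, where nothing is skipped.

04:08:56;03

Ten DF minutes hold 17982 frames, so frame 447635 lies in block 24 (frames 431568–449549) with 16067 frames into that block.
The block's first minute is 1800 frames and the rest 1798 each; 16067 frames reaches minute 8, so 24 × 18 + 8 × 2 = 448 labels have been skipped so far.
Adding those back, label number 447635 + 448 = 448083 at 30 labels/s is 14936 s + 3 f = 4 h 8 min 56 s frame 3, i.e. 04:08:56;03.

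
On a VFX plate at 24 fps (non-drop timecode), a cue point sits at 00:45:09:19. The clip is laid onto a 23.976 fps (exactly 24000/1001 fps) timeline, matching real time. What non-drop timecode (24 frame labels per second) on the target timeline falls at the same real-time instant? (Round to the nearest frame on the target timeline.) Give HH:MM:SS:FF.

00:45:07:02

Source frame index: (0×3600 + 45×60 + 9) × 24 + 19 = 65035.
Real time: 65035 / (24) = 65035/24 s.
Target frame: (65035/24) × (24000/1001) = 65035000/1001 ≈ 64970.030 → 64970.
At 24 labels/s: frame 64970 → 00:45:07:02.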